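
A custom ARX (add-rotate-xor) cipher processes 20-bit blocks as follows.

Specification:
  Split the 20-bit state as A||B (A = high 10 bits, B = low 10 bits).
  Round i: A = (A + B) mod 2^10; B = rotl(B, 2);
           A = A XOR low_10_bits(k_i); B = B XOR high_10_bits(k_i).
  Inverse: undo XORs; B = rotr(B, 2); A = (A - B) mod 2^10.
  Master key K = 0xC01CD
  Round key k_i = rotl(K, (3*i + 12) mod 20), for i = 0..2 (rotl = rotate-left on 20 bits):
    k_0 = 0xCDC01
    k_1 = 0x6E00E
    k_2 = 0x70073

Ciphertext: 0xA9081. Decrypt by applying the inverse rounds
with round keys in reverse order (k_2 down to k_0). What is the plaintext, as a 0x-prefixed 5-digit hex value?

0xE2DC3

s_0 = ciphertext = 0xA9081
s_1 = InvRound(s_0, k_2) = 0x61D50
s_2 = InvRound(s_1, k_1) = 0x53C3A
s_3 = InvRound(s_2, k_0) = 0xE2DC3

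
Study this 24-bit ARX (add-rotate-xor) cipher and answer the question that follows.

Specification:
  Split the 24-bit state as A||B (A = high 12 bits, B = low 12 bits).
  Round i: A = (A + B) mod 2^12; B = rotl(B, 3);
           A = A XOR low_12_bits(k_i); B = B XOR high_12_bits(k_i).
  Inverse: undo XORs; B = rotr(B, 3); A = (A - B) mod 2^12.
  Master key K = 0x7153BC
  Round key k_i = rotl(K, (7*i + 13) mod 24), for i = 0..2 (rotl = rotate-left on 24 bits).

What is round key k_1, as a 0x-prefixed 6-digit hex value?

0xC7153B

K = 0x7153BC
k_0 = rotl(K, (7*0+13) mod 24) = rotl(K, 13) = 0x778E2A
k_1 = rotl(K, (7*1+13) mod 24) = rotl(K, 20) = 0xC7153B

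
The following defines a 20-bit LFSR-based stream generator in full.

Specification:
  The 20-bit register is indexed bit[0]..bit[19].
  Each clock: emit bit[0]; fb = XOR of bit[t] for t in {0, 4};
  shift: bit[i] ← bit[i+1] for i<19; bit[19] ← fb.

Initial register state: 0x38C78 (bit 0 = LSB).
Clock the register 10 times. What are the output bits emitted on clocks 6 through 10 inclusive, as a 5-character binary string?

reg_0 = 0x38C78
clock 1: out=0, reg = 0x9C63C
clock 2: out=0, reg = 0xCE31E
clock 3: out=0, reg = 0xE718F
clock 4: out=1, reg = 0xF38C7
clock 5: out=1, reg = 0xF9C63
clock 6: out=1, reg = 0xFCE31
clock 7: out=1, reg = 0x7E718
clock 8: out=0, reg = 0xBF38C
clock 9: out=0, reg = 0x5F9C6
clock 10: out=0, reg = 0x2FCE3

11000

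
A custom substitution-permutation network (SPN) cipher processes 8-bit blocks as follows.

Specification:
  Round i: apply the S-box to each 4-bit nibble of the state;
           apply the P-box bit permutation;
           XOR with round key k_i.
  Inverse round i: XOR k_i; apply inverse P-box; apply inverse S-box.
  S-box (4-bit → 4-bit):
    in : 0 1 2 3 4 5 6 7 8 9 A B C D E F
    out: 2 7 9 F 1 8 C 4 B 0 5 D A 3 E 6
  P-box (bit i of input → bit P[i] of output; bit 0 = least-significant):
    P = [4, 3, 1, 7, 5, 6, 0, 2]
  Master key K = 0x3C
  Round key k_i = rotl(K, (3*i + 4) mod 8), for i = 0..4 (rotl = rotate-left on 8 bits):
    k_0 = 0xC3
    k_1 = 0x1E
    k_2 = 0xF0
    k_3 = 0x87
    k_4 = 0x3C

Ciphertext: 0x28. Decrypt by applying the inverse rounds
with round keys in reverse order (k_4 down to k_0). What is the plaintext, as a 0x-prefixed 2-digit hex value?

s_0 = ciphertext = 0x28
s_1 = InvRound(s_0, k_4) = 0x54
s_2 = InvRound(s_1, k_3) = 0xFB
s_3 = InvRound(s_2, k_2) = 0x7F
s_4 = InvRound(s_3, k_1) = 0x19
s_5 = InvRound(s_4, k_0) = 0x03

0x03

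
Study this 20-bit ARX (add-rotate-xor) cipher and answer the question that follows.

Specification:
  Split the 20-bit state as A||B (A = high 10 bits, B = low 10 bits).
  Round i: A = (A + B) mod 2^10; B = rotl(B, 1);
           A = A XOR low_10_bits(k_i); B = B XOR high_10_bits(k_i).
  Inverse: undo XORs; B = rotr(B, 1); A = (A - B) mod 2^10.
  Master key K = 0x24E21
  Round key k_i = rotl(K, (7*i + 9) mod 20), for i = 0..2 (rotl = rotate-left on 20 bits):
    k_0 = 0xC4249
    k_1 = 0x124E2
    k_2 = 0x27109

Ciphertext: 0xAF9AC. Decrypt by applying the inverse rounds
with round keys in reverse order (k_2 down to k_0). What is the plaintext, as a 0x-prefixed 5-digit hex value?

0xC80BC

s_0 = ciphertext = 0xAF9AC
s_1 = InvRound(s_0, k_2) = 0xC7C98
s_2 = InvRound(s_1, k_1) = 0x65668
s_3 = InvRound(s_2, k_0) = 0xC80BC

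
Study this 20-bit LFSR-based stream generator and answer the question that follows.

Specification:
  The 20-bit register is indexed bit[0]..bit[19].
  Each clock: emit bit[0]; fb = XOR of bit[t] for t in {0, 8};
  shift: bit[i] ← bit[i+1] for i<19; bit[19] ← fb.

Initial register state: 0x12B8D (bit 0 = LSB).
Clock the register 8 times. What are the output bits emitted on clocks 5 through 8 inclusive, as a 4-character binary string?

0001

reg_0 = 0x12B8D
clock 1: out=1, reg = 0x095C6
clock 2: out=0, reg = 0x84AE3
clock 3: out=1, reg = 0xC2571
clock 4: out=1, reg = 0x612B8
clock 5: out=0, reg = 0x3095C
clock 6: out=0, reg = 0x984AE
clock 7: out=0, reg = 0x4C257
clock 8: out=1, reg = 0xA612B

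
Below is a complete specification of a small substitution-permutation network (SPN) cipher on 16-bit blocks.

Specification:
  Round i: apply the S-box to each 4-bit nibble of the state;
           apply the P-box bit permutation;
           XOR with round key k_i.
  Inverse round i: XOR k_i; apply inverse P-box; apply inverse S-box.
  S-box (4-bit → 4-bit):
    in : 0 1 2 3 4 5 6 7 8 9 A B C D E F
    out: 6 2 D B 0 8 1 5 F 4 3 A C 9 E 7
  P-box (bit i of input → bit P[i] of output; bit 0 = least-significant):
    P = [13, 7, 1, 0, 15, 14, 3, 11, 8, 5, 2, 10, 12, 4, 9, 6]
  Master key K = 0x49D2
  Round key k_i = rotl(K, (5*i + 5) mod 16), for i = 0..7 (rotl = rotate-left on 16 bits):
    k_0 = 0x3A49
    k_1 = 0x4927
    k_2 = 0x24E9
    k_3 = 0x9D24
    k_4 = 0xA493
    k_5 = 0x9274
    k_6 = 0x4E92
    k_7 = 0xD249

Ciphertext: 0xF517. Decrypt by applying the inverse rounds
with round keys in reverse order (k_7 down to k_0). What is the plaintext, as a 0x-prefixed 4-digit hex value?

0xC48E

s_0 = ciphertext = 0xF517
s_1 = InvRound(s_0, k_7) = 0xE297
s_2 = InvRound(s_1, k_6) = 0x4CDD
s_3 = InvRound(s_2, k_5) = 0x7B8B
s_4 = InvRound(s_3, k_4) = 0xFD84
s_5 = InvRound(s_4, k_3) = 0x411A
s_6 = InvRound(s_5, k_2) = 0xB318
s_7 = InvRound(s_6, k_1) = 0xF082
s_8 = InvRound(s_7, k_0) = 0xC48E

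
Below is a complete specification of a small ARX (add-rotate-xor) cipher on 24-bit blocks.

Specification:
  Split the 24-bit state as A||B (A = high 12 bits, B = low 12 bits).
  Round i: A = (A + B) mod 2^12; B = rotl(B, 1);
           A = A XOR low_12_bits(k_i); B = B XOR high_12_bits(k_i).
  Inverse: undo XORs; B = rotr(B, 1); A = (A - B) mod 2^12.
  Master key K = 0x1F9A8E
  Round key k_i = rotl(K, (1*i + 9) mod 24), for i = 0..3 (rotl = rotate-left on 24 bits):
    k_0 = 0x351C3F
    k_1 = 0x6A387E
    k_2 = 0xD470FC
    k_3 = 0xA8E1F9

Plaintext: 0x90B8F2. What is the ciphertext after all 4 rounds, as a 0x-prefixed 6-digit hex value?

s_0 = plaintext = 0x90B8F2
s_1 = Round(s_0, k_0) = 0xDC22B4
s_2 = Round(s_1, k_1) = 0x8083CB
s_3 = Round(s_2, k_2) = 0xB2FAD1
s_4 = Round(s_3, k_3) = 0x7F9F2D

0x7F9F2D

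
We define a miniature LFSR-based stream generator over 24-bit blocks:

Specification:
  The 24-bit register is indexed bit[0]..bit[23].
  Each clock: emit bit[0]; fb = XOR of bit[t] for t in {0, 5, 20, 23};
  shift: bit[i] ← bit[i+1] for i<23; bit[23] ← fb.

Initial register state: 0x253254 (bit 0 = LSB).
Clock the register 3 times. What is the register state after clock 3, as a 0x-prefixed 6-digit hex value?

0x84A64A

reg_0 = 0x253254
clock 1: out=0, reg = 0x12992A
clock 2: out=0, reg = 0x094C95
clock 3: out=1, reg = 0x84A64A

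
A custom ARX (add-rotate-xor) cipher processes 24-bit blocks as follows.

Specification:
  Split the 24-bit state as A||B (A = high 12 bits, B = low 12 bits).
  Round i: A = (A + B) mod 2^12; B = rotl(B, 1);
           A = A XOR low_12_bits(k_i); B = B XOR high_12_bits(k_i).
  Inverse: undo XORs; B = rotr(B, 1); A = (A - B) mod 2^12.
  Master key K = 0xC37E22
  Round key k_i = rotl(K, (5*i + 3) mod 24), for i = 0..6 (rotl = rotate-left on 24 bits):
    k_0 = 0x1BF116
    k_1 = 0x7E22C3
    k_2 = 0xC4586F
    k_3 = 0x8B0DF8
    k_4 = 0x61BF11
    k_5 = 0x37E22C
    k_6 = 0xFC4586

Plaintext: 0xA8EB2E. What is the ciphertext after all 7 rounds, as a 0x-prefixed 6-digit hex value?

0xF3D45D

s_0 = plaintext = 0xA8EB2E
s_1 = Round(s_0, k_0) = 0x4AA7E2
s_2 = Round(s_1, k_1) = 0xE4F826
s_3 = Round(s_2, k_2) = 0xE1AC08
s_4 = Round(s_3, k_3) = 0x7DA0A1
s_5 = Round(s_4, k_4) = 0x76A759
s_6 = Round(s_5, k_5) = 0xCEFDCC
s_7 = Round(s_6, k_6) = 0xF3D45D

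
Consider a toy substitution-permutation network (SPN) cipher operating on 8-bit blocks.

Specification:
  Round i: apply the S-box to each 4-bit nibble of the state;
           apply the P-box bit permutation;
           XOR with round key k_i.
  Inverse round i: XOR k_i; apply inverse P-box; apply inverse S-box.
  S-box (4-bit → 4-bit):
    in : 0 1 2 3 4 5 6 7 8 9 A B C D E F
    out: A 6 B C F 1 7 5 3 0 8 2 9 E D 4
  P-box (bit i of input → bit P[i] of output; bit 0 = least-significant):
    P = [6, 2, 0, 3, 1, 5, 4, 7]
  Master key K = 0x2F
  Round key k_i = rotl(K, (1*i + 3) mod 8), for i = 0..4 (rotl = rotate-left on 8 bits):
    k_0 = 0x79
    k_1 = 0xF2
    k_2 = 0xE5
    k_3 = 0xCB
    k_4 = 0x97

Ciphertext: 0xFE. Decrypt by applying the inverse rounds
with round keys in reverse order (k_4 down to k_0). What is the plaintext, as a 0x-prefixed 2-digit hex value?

0x0A

s_0 = ciphertext = 0xFE
s_1 = InvRound(s_0, k_4) = 0xBE
s_2 = InvRound(s_1, k_3) = 0x16
s_3 = InvRound(s_2, k_2) = 0x47
s_4 = InvRound(s_3, k_1) = 0xD1
s_5 = InvRound(s_4, k_0) = 0x0A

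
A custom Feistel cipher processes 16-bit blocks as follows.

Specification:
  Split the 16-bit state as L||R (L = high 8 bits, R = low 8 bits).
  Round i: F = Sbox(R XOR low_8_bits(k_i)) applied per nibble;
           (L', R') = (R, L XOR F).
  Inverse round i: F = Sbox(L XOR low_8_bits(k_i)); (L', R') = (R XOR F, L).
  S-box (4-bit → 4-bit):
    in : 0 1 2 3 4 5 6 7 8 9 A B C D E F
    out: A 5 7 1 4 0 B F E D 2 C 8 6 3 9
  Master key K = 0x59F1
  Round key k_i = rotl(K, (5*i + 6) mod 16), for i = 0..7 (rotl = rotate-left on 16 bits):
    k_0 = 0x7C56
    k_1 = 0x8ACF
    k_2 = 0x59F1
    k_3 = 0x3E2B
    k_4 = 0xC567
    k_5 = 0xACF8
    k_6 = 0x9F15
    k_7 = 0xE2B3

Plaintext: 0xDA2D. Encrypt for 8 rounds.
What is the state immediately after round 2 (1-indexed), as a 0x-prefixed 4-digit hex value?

s_0 = plaintext = 0xDA2D
s_1 = Round(s_0, k_0) = 0x2D26
s_2 = Round(s_1, k_1) = 0x2610
s_3 = Round(s_2, k_2) = 0x1013
s_4 = Round(s_3, k_3) = 0x130E
s_5 = Round(s_4, k_4) = 0x0EAE
s_6 = Round(s_5, k_5) = 0xAE05
s_7 = Round(s_6, k_6) = 0x05F4
s_8 = Round(s_7, k_7) = 0xF44A

0x2610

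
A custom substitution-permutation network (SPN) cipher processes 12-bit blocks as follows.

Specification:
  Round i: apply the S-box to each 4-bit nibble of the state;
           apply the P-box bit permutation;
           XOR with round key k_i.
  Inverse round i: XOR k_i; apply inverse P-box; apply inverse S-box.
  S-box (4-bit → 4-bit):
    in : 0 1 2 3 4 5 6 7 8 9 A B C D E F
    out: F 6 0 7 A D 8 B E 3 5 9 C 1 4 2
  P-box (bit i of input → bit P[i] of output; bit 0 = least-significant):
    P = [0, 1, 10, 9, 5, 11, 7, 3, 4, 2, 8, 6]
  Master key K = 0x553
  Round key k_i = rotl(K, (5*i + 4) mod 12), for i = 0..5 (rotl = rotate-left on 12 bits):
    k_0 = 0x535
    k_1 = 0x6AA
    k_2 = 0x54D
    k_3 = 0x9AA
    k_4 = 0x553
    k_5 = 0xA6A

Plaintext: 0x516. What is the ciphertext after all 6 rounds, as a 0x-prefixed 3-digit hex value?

0x1F4

s_0 = plaintext = 0x516
s_1 = Round(s_0, k_0) = 0xEE5
s_2 = Round(s_1, k_1) = 0x12B
s_3 = Round(s_2, k_2) = 0x648
s_4 = Round(s_3, k_3) = 0x7E0
s_5 = Round(s_4, k_4) = 0x384
s_6 = Round(s_5, k_5) = 0x1F4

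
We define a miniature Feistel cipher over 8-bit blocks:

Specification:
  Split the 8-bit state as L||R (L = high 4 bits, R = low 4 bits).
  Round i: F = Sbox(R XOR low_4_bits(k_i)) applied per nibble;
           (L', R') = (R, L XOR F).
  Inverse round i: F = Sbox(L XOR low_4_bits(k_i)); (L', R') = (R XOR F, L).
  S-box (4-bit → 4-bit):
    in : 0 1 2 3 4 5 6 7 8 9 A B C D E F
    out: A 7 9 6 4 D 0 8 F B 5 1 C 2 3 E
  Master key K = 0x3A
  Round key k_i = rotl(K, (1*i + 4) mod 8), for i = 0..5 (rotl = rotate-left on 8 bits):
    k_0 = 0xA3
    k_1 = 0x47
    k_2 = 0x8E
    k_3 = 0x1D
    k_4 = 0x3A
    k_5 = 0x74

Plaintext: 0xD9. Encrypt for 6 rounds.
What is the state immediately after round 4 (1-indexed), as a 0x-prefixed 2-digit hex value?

s_0 = plaintext = 0xD9
s_1 = Round(s_0, k_0) = 0x98
s_2 = Round(s_1, k_1) = 0x87
s_3 = Round(s_2, k_2) = 0x73
s_4 = Round(s_3, k_3) = 0x34
s_5 = Round(s_4, k_4) = 0x40
s_6 = Round(s_5, k_5) = 0x00

0x34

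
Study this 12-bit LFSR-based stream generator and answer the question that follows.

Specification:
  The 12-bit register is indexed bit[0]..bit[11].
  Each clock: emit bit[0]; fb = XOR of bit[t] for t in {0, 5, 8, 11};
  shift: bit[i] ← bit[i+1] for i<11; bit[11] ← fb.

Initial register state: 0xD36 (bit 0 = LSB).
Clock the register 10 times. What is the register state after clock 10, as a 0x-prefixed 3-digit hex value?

0xD07

reg_0 = 0xD36
clock 1: out=0, reg = 0xE9B
clock 2: out=1, reg = 0x74D
clock 3: out=1, reg = 0x3A6
clock 4: out=0, reg = 0x1D3
clock 5: out=1, reg = 0x0E9
clock 6: out=1, reg = 0x074
clock 7: out=0, reg = 0x83A
clock 8: out=0, reg = 0x41D
clock 9: out=1, reg = 0xA0E
clock 10: out=0, reg = 0xD07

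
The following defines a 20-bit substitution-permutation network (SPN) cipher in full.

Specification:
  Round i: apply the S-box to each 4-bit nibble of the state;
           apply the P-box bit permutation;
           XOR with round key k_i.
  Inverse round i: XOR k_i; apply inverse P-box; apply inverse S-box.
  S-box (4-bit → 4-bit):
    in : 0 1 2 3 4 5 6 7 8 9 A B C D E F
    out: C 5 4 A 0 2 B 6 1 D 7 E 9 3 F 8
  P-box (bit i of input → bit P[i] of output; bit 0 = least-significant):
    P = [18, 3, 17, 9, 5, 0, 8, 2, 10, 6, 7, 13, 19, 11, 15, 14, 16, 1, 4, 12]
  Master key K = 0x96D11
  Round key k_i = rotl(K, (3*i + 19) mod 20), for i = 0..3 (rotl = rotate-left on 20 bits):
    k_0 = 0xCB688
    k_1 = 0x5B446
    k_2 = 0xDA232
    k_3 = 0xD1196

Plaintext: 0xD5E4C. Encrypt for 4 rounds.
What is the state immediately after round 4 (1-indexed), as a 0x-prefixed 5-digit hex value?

s_0 = plaintext = 0xD5E4C
s_1 = Round(s_0, k_0) = 0x9984A
s_2 = Round(s_1, k_1) = 0xA605E
s_3 = Round(s_2, k_2) = 0x2C8A9
s_4 = Round(s_3, k_3) = 0x356A7

0x356A7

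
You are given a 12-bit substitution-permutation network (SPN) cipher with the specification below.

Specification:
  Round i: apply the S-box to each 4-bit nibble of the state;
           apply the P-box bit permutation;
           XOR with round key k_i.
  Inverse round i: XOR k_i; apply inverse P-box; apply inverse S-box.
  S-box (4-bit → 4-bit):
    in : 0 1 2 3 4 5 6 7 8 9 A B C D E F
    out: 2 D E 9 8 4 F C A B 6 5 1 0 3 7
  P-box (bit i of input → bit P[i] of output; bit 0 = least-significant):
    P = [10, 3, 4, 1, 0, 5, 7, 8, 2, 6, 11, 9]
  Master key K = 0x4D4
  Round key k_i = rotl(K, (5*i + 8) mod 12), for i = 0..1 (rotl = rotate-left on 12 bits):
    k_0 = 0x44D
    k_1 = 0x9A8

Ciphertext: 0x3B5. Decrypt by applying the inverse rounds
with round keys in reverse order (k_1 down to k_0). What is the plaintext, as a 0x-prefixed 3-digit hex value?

s_0 = ciphertext = 0x3B5
s_1 = InvRound(s_0, k_1) = 0x1CA
s_2 = InvRound(s_1, k_0) = 0xC13

0xC13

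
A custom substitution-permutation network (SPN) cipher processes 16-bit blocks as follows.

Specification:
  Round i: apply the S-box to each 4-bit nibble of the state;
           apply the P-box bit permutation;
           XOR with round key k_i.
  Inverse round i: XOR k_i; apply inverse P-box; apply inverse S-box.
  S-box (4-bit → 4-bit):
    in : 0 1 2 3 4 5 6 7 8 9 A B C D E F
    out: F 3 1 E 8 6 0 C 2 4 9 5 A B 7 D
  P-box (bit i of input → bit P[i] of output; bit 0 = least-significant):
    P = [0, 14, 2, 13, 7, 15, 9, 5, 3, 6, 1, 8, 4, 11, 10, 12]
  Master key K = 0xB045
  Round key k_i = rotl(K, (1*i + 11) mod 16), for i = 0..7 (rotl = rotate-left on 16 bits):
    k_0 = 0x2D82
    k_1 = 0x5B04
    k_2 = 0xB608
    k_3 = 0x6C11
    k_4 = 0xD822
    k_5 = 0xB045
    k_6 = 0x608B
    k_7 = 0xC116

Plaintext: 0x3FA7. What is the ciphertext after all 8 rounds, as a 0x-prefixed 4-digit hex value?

0x7337

s_0 = plaintext = 0x3FA7
s_1 = Round(s_0, k_0) = 0x102C
s_2 = Round(s_1, k_1) = 0x32DE
s_3 = Round(s_2, k_2) = 0x6AA5
s_4 = Round(s_3, k_3) = 0x2DBD
s_5 = Round(s_4, k_4) = 0xBBFB
s_6 = Round(s_5, k_5) = 0xB6FA
s_7 = Round(s_6, k_6) = 0x463A
s_8 = Round(s_7, k_7) = 0x7337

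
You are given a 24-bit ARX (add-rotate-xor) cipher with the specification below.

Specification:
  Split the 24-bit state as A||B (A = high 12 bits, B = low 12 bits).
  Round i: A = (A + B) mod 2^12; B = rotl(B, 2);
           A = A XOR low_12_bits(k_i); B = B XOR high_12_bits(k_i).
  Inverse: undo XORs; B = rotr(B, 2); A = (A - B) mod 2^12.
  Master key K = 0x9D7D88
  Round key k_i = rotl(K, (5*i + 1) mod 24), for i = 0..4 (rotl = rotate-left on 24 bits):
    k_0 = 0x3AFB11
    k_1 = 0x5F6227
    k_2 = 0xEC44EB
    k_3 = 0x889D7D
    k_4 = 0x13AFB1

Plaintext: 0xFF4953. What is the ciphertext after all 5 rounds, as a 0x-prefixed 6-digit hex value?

0x2033AB

s_0 = plaintext = 0xFF4953
s_1 = Round(s_0, k_0) = 0x2566E1
s_2 = Round(s_1, k_1) = 0xB10E73
s_3 = Round(s_2, k_2) = 0xD6870B
s_4 = Round(s_3, k_3) = 0x90E4A4
s_5 = Round(s_4, k_4) = 0x2033AB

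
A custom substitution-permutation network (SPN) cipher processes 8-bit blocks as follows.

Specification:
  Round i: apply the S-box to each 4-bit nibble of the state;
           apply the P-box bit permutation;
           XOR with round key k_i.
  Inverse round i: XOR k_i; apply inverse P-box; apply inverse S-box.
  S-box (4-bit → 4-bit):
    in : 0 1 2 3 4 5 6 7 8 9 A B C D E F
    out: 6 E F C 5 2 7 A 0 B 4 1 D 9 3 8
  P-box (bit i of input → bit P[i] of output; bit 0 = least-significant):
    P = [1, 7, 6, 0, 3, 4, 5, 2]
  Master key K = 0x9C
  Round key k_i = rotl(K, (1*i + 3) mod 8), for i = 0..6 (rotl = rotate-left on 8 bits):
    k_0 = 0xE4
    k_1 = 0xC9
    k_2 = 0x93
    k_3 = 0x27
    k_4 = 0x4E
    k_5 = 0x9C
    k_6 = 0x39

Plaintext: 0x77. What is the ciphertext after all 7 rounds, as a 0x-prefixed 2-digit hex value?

s_0 = plaintext = 0x77
s_1 = Round(s_0, k_0) = 0x71
s_2 = Round(s_1, k_1) = 0x1C
s_3 = Round(s_2, k_2) = 0xE4
s_4 = Round(s_3, k_3) = 0x7D
s_5 = Round(s_4, k_4) = 0x59
s_6 = Round(s_5, k_5) = 0x0F
s_7 = Round(s_6, k_6) = 0x08

0x08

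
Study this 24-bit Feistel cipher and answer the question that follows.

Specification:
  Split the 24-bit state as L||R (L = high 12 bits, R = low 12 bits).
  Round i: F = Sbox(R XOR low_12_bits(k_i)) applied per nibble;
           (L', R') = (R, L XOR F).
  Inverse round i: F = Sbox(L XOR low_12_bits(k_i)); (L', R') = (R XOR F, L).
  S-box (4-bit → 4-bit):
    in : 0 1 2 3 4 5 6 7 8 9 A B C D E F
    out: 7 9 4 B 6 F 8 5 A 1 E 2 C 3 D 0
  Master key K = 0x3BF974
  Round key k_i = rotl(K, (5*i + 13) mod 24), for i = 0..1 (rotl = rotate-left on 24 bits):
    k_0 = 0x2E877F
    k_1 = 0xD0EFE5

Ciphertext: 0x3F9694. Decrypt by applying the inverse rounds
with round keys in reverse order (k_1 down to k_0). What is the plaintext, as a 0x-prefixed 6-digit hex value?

s_0 = ciphertext = 0x3F9694
s_1 = InvRound(s_0, k_1) = 0xA083F9
s_2 = InvRound(s_1, k_0) = 0x0ACA08

0x0ACA08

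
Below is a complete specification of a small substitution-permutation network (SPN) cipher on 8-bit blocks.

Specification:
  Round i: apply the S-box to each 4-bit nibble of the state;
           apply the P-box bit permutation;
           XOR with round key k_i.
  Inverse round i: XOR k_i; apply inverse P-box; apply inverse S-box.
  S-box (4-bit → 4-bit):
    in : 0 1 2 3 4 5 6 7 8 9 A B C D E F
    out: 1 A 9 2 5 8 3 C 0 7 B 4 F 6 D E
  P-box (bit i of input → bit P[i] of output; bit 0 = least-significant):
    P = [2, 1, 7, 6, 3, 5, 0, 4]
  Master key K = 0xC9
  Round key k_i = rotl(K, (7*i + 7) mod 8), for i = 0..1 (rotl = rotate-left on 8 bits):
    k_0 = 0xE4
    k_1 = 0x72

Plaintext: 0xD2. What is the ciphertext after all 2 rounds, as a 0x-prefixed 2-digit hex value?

s_0 = plaintext = 0xD2
s_1 = Round(s_0, k_0) = 0x81
s_2 = Round(s_1, k_1) = 0x30

0x30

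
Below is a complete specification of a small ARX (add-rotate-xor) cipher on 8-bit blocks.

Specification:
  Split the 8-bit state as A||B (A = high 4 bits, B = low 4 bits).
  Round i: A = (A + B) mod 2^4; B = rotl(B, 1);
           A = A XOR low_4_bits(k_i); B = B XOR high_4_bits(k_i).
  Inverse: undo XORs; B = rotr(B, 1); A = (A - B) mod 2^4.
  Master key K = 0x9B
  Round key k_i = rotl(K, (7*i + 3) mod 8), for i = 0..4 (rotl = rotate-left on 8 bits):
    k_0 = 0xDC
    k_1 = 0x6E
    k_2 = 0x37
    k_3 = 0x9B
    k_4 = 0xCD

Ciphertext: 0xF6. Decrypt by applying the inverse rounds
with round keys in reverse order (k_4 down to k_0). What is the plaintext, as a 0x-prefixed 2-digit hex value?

s_0 = ciphertext = 0xF6
s_1 = InvRound(s_0, k_4) = 0xD5
s_2 = InvRound(s_1, k_3) = 0x06
s_3 = InvRound(s_2, k_2) = 0xDA
s_4 = InvRound(s_3, k_1) = 0xD6
s_5 = InvRound(s_4, k_0) = 0x4D

0x4D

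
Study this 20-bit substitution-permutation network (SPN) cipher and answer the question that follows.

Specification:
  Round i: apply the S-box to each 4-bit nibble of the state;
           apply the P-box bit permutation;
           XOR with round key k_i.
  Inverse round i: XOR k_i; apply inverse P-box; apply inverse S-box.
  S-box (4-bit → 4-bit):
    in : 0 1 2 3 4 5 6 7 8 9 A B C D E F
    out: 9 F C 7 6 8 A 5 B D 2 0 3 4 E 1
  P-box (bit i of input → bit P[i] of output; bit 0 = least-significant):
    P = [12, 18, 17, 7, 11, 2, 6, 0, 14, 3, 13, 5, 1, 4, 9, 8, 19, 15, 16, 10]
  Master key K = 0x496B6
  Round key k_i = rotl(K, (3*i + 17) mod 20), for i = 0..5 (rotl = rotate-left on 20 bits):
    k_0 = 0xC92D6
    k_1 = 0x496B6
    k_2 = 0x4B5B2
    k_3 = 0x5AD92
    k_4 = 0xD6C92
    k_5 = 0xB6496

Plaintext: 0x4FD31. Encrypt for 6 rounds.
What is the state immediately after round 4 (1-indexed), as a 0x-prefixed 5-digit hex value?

s_0 = plaintext = 0x4FD31
s_1 = Round(s_0, k_0) = 0xB2A10
s_2 = Round(s_1, k_1) = 0x48D7B
s_3 = Round(s_2, k_2) = 0x51CE0
s_4 = Round(s_3, k_3) = 0x5FA4D
s_5 = Round(s_4, k_4) = 0xF68DC
s_6 = Round(s_5, k_5) = 0x735EE

0x5FA4D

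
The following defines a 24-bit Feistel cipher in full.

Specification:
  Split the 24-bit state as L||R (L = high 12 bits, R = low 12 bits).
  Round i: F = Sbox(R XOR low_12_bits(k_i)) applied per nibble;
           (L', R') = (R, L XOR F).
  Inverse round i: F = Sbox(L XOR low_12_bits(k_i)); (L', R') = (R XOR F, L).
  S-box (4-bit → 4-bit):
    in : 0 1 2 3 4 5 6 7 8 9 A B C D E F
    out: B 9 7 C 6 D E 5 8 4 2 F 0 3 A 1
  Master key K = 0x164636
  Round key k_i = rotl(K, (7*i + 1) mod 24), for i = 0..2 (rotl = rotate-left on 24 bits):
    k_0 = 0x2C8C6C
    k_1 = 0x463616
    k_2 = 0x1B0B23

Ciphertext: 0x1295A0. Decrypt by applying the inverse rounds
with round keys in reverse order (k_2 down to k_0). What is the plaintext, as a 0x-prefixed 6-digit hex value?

s_0 = ciphertext = 0x1295A0
s_1 = InvRound(s_0, k_2) = 0x712129
s_2 = InvRound(s_1, k_1) = 0x89F712
s_3 = InvRound(s_2, k_0) = 0x10E89F

0x10E89F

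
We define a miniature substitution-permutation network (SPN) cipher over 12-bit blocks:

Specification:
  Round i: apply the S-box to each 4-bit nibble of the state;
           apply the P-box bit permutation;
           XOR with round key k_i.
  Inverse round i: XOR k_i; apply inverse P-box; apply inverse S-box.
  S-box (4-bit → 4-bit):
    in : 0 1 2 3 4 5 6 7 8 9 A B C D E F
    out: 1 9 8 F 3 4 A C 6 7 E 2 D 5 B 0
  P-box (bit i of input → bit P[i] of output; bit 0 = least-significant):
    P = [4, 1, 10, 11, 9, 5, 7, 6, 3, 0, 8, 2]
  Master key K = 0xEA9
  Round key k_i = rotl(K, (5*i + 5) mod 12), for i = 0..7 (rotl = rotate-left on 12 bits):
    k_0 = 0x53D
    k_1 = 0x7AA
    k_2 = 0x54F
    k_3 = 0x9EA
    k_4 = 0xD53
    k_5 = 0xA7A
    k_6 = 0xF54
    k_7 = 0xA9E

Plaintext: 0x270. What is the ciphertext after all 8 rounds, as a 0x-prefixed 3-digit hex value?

s_0 = plaintext = 0x270
s_1 = Round(s_0, k_0) = 0x5E9
s_2 = Round(s_1, k_1) = 0x0D8
s_3 = Round(s_2, k_2) = 0x3C5
s_4 = Round(s_3, k_3) = 0xE27
s_5 = Round(s_4, k_4) = 0x11E
s_6 = Round(s_5, k_5) = 0x024
s_7 = Round(s_6, k_6) = 0xF0E
s_8 = Round(s_7, k_7) = 0x08C

0x08C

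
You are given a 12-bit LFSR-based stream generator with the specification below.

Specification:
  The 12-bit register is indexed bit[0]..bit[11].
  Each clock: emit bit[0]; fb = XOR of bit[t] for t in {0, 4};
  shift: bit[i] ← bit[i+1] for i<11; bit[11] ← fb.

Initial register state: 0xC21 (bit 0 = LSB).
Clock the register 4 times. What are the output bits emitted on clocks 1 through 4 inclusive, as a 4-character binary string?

1000

reg_0 = 0xC21
clock 1: out=1, reg = 0xE10
clock 2: out=0, reg = 0xF08
clock 3: out=0, reg = 0x784
clock 4: out=0, reg = 0x3C2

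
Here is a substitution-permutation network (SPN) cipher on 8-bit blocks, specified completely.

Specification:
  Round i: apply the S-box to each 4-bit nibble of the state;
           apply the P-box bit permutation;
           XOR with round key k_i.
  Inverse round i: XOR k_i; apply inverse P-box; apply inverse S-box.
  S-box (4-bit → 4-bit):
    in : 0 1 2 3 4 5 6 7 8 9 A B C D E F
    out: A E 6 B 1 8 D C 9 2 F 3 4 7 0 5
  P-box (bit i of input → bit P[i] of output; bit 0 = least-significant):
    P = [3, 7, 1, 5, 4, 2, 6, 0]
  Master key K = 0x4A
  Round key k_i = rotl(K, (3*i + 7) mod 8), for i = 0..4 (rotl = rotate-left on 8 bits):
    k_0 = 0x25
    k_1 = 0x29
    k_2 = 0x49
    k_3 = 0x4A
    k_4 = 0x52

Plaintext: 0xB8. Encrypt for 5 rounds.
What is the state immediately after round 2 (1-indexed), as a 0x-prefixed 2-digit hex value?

s_0 = plaintext = 0xB8
s_1 = Round(s_0, k_0) = 0x19
s_2 = Round(s_1, k_1) = 0xEC
s_3 = Round(s_2, k_2) = 0x4B
s_4 = Round(s_3, k_3) = 0xD2
s_5 = Round(s_4, k_4) = 0x84

0xEC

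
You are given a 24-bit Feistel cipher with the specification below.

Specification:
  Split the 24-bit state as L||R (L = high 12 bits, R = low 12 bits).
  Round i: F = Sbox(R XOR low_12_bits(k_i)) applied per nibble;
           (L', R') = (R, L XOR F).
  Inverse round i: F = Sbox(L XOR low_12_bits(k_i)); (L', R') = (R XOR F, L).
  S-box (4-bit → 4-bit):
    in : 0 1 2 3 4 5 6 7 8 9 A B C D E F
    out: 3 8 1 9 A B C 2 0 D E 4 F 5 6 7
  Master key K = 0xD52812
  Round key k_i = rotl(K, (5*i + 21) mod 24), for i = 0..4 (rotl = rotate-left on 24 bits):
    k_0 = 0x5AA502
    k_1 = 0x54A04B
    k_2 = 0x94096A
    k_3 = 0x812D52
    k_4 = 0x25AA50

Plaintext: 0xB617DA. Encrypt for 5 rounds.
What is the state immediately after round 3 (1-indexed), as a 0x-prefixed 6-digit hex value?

0x9F49E7

s_0 = plaintext = 0xB617DA
s_1 = Round(s_0, k_0) = 0x7DAA31
s_2 = Round(s_1, k_1) = 0xA319F4
s_3 = Round(s_2, k_2) = 0x9F49E7
s_4 = Round(s_3, k_3) = 0x9E73BF
s_5 = Round(s_4, k_4) = 0x3BF480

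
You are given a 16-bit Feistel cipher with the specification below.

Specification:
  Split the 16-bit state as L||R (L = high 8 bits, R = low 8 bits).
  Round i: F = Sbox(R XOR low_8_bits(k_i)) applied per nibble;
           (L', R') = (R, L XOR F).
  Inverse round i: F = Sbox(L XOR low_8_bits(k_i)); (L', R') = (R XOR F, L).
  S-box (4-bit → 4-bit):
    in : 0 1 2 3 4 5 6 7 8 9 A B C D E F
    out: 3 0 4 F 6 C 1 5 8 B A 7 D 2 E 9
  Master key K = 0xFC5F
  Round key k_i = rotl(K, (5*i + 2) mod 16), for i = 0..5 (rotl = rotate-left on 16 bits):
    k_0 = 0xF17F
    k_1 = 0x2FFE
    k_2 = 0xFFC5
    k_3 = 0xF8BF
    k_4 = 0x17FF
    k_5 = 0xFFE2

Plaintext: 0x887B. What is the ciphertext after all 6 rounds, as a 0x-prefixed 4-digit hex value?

s_0 = plaintext = 0x887B
s_1 = Round(s_0, k_0) = 0x7BBE
s_2 = Round(s_1, k_1) = 0xBE18
s_3 = Round(s_2, k_2) = 0x189C
s_4 = Round(s_3, k_3) = 0x9C57
s_5 = Round(s_4, k_4) = 0x5734
s_6 = Round(s_5, k_5) = 0x3476

0x3476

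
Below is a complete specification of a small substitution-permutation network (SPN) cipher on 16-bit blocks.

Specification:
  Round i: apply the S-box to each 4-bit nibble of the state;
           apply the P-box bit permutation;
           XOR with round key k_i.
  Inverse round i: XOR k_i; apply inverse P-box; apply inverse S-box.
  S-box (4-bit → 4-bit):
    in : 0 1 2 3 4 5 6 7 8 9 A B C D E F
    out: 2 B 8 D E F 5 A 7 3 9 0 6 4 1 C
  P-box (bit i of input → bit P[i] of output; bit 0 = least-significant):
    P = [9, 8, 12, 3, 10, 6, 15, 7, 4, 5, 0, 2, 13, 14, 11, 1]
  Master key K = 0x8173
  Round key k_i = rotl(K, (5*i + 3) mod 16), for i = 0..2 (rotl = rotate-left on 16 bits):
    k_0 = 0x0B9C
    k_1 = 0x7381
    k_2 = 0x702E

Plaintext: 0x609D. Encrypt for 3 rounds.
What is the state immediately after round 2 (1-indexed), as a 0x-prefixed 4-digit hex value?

0xCA27

s_0 = plaintext = 0x609D
s_1 = Round(s_0, k_0) = 0x37FC
s_2 = Round(s_1, k_1) = 0xCA27
s_3 = Round(s_2, k_2) = 0x39B2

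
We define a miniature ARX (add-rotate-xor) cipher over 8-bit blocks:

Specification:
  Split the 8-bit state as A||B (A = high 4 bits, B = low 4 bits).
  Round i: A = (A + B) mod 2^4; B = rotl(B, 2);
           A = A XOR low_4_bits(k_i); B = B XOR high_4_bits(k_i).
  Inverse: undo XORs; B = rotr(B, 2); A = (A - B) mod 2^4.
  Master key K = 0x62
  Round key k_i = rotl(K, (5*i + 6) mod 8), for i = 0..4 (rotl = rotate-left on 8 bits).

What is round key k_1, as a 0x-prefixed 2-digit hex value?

0x13

K = 0x62
k_0 = rotl(K, (5*0+6) mod 8) = rotl(K, 6) = 0x98
k_1 = rotl(K, (5*1+6) mod 8) = rotl(K, 3) = 0x13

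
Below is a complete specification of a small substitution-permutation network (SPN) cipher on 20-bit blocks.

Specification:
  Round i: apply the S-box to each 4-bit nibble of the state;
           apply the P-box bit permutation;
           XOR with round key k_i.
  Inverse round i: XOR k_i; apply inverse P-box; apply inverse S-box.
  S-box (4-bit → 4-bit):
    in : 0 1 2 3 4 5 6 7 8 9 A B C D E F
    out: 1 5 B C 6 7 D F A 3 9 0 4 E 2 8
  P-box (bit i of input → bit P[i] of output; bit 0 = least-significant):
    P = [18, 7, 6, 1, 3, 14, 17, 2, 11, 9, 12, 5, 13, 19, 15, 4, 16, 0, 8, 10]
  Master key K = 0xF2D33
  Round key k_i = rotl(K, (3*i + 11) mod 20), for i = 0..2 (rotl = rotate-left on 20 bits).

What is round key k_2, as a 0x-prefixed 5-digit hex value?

0x7E5A6

K = 0xF2D33
k_0 = rotl(K, (3*0+11) mod 20) = rotl(K, 11) = 0x99F96
k_1 = rotl(K, (3*1+11) mod 20) = rotl(K, 14) = 0xCFCB4
k_2 = rotl(K, (3*2+11) mod 20) = rotl(K, 17) = 0x7E5A6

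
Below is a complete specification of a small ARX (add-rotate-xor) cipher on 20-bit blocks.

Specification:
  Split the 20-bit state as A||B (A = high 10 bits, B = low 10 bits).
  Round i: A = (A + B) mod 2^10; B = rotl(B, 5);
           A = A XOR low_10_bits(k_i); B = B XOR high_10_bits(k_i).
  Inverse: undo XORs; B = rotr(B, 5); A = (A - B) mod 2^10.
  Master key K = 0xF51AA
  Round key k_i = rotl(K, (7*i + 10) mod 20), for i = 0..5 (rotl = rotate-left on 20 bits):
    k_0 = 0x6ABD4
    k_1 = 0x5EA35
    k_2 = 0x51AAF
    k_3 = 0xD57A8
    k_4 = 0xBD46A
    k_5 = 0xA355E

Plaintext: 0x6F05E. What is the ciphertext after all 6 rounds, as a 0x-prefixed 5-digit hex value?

0xC63CC

s_0 = plaintext = 0x6F05E
s_1 = Round(s_0, k_0) = 0x73A68
s_2 = Round(s_1, k_1) = 0x80C69
s_3 = Round(s_2, k_2) = 0x30C65
s_4 = Round(s_3, k_3) = 0xA03F6
s_5 = Round(s_4, k_4) = 0x8702A
s_6 = Round(s_5, k_5) = 0xC63CC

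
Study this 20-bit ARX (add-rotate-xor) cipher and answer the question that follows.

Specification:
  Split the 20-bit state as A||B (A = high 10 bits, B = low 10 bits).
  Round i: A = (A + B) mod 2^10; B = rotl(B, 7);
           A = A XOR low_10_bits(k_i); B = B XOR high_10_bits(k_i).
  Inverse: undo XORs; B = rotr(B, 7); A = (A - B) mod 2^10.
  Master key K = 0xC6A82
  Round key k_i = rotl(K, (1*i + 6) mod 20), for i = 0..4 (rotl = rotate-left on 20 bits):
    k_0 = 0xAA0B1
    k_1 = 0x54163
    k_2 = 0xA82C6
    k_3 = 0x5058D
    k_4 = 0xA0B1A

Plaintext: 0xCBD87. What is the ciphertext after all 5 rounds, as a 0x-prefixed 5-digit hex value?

0xB02C6

s_0 = plaintext = 0xCBD87
s_1 = Round(s_0, k_0) = 0x01D18
s_2 = Round(s_1, k_1) = 0x1F173
s_3 = Round(s_2, k_2) = 0xCA70E
s_4 = Round(s_3, k_3) = 0xEEA20
s_5 = Round(s_4, k_4) = 0xB02C6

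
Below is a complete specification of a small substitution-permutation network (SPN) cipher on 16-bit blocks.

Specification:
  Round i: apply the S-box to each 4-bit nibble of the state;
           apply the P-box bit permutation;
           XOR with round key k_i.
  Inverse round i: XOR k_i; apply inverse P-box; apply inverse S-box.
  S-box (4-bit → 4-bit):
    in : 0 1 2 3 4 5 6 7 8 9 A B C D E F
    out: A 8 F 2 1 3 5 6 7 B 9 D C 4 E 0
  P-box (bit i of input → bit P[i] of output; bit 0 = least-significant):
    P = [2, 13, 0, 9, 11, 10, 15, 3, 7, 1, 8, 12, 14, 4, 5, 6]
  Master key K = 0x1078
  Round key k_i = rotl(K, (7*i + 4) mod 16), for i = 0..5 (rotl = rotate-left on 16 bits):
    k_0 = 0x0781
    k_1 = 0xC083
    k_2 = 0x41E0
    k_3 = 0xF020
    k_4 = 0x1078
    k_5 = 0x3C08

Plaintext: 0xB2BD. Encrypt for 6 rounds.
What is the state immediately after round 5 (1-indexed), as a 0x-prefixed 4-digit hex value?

s_0 = plaintext = 0xB2BD
s_1 = Round(s_0, k_0) = 0xDE6A
s_2 = Round(s_1, k_1) = 0x5BA5
s_3 = Round(s_2, k_2) = 0x387C
s_4 = Round(s_3, k_3) = 0x77B3
s_5 = Round(s_4, k_4) = 0xB942
s_6 = Round(s_5, k_5) = 0x46EF

0xB942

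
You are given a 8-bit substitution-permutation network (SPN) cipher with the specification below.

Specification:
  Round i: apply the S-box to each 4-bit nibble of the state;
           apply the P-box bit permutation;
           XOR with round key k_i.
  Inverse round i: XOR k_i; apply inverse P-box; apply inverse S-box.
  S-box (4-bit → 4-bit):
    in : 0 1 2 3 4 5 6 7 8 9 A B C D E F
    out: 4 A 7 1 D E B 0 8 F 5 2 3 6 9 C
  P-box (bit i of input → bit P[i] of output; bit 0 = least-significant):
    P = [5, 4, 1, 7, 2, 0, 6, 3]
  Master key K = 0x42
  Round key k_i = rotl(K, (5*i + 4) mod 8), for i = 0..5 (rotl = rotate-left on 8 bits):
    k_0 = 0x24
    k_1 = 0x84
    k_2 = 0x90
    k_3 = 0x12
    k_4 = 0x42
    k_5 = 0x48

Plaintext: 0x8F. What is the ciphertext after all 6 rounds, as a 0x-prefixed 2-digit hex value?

0xD1

s_0 = plaintext = 0x8F
s_1 = Round(s_0, k_0) = 0xAE
s_2 = Round(s_1, k_1) = 0x60
s_3 = Round(s_2, k_2) = 0x9F
s_4 = Round(s_3, k_3) = 0xDD
s_5 = Round(s_4, k_4) = 0x11
s_6 = Round(s_5, k_5) = 0xD1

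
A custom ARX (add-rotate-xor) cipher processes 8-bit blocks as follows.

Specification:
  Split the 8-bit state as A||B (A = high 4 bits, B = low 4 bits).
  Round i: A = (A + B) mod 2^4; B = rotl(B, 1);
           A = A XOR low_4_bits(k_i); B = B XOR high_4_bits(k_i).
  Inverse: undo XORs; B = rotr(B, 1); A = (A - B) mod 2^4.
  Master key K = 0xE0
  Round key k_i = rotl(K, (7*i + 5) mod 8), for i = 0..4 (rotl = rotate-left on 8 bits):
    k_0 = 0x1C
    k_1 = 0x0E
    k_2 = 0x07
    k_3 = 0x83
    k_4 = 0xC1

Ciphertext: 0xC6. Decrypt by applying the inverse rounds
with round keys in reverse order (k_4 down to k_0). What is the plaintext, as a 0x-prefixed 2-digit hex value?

s_0 = ciphertext = 0xC6
s_1 = InvRound(s_0, k_4) = 0x85
s_2 = InvRound(s_1, k_3) = 0xDE
s_3 = InvRound(s_2, k_2) = 0x37
s_4 = InvRound(s_3, k_1) = 0x2B
s_5 = InvRound(s_4, k_0) = 0x95

0x95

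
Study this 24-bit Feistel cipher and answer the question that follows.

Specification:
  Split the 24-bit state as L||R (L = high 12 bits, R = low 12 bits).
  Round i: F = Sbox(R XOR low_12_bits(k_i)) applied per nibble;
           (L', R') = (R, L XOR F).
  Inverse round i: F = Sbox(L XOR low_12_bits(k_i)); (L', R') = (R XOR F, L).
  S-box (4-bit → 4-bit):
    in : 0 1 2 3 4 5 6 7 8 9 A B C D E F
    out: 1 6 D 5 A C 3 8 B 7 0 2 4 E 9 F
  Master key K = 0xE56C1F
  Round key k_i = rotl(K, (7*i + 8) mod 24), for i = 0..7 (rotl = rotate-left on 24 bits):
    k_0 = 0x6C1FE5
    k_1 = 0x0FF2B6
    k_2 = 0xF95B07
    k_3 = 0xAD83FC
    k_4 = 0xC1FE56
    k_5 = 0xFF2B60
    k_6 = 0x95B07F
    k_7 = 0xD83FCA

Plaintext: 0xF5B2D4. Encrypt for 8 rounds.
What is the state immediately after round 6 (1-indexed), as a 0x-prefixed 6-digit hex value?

0x5D0DCF

s_0 = plaintext = 0xF5B2D4
s_1 = Round(s_0, k_0) = 0x2D410D
s_2 = Round(s_1, k_1) = 0x10D7F6
s_3 = Round(s_2, k_2) = 0x7F65FB
s_4 = Round(s_3, k_3) = 0x5FB4EE
s_5 = Round(s_4, k_4) = 0x4EE5D0
s_6 = Round(s_5, k_5) = 0x5D0DCF
s_7 = Round(s_6, k_6) = 0xDCFBF1
s_8 = Round(s_7, k_7) = 0xBF179D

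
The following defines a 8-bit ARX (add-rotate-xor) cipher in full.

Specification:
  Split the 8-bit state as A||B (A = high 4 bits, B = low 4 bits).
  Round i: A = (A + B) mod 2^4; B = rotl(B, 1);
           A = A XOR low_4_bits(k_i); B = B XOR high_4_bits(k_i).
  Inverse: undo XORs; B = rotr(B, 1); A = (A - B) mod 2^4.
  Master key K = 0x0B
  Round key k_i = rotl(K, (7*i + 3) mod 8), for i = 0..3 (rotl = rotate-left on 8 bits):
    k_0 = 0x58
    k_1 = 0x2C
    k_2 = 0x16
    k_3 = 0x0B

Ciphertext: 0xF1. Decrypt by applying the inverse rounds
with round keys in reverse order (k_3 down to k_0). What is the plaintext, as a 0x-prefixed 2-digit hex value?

s_0 = ciphertext = 0xF1
s_1 = InvRound(s_0, k_3) = 0xC8
s_2 = InvRound(s_1, k_2) = 0xEC
s_3 = InvRound(s_2, k_1) = 0xB7
s_4 = InvRound(s_3, k_0) = 0x21

0x21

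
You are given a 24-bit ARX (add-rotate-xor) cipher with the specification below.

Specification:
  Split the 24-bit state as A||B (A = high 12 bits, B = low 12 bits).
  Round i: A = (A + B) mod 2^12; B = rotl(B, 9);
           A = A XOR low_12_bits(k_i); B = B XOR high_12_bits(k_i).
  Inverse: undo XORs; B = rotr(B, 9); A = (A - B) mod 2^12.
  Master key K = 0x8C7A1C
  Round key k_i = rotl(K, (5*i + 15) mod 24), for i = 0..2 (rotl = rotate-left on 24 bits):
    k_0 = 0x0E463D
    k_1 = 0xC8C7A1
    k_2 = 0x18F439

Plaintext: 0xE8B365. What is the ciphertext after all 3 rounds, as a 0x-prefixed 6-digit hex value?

s_0 = plaintext = 0xE8B365
s_1 = Round(s_0, k_0) = 0x7CDA88
s_2 = Round(s_1, k_1) = 0x5F4DDD
s_3 = Round(s_2, k_2) = 0x7E8A34

0x7E8A34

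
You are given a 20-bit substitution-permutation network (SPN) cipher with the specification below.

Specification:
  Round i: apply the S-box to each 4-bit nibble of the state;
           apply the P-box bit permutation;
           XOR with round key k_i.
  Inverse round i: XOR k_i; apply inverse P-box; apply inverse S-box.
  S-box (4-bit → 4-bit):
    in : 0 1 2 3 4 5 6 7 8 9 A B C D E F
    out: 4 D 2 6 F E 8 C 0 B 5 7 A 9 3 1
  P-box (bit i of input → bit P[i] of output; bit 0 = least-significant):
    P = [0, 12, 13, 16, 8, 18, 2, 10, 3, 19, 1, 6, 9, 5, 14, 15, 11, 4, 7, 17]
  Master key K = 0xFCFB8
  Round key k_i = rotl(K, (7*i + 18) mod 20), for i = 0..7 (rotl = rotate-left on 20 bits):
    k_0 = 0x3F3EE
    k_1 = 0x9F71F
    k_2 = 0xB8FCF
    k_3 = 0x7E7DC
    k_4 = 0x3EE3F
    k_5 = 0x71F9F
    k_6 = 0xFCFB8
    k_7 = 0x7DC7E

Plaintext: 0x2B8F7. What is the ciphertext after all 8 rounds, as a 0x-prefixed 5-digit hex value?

0xDD8ED

s_0 = plaintext = 0x2B8F7
s_1 = Round(s_0, k_0) = 0x290DE
s_2 = Round(s_1, k_1) = 0x9602C
s_3 = Round(s_2, k_2) = 0xC17DD
s_4 = Round(s_3, k_3) = 0x4208F
s_5 = Round(s_4, k_4) = 0x1E68C
s_6 = Round(s_5, k_5) = 0x4057F
s_7 = Round(s_6, k_6) = 0x5836F
s_8 = Round(s_7, k_7) = 0xDD8ED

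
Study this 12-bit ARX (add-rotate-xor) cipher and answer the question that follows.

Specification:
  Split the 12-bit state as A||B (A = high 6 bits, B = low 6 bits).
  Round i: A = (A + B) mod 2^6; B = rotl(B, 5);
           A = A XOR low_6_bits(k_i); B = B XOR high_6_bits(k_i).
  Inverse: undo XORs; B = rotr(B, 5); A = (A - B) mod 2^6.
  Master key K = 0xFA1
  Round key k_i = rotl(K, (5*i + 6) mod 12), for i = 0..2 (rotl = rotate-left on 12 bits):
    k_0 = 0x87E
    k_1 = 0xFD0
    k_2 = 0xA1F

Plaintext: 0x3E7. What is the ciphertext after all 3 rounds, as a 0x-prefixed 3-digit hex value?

0x7F3

s_0 = plaintext = 0x3E7
s_1 = Round(s_0, k_0) = 0x212
s_2 = Round(s_1, k_1) = 0x2B6
s_3 = Round(s_2, k_2) = 0x7F3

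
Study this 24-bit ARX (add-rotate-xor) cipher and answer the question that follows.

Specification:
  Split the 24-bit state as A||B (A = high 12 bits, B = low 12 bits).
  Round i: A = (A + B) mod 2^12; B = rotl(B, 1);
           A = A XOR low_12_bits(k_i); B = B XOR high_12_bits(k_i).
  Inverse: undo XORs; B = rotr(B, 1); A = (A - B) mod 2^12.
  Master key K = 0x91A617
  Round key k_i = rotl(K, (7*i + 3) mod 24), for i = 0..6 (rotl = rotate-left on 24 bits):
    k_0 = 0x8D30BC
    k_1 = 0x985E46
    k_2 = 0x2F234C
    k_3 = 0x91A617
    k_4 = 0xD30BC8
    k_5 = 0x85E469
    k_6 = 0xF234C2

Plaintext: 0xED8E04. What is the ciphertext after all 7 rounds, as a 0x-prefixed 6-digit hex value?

s_0 = plaintext = 0xED8E04
s_1 = Round(s_0, k_0) = 0xC604DA
s_2 = Round(s_1, k_1) = 0xF7C031
s_3 = Round(s_2, k_2) = 0xCE1290
s_4 = Round(s_3, k_3) = 0x966C3A
s_5 = Round(s_4, k_4) = 0xE68545
s_6 = Round(s_5, k_5) = 0x7C42D4
s_7 = Round(s_6, k_6) = 0xE5AA8B

0xE5AA8B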